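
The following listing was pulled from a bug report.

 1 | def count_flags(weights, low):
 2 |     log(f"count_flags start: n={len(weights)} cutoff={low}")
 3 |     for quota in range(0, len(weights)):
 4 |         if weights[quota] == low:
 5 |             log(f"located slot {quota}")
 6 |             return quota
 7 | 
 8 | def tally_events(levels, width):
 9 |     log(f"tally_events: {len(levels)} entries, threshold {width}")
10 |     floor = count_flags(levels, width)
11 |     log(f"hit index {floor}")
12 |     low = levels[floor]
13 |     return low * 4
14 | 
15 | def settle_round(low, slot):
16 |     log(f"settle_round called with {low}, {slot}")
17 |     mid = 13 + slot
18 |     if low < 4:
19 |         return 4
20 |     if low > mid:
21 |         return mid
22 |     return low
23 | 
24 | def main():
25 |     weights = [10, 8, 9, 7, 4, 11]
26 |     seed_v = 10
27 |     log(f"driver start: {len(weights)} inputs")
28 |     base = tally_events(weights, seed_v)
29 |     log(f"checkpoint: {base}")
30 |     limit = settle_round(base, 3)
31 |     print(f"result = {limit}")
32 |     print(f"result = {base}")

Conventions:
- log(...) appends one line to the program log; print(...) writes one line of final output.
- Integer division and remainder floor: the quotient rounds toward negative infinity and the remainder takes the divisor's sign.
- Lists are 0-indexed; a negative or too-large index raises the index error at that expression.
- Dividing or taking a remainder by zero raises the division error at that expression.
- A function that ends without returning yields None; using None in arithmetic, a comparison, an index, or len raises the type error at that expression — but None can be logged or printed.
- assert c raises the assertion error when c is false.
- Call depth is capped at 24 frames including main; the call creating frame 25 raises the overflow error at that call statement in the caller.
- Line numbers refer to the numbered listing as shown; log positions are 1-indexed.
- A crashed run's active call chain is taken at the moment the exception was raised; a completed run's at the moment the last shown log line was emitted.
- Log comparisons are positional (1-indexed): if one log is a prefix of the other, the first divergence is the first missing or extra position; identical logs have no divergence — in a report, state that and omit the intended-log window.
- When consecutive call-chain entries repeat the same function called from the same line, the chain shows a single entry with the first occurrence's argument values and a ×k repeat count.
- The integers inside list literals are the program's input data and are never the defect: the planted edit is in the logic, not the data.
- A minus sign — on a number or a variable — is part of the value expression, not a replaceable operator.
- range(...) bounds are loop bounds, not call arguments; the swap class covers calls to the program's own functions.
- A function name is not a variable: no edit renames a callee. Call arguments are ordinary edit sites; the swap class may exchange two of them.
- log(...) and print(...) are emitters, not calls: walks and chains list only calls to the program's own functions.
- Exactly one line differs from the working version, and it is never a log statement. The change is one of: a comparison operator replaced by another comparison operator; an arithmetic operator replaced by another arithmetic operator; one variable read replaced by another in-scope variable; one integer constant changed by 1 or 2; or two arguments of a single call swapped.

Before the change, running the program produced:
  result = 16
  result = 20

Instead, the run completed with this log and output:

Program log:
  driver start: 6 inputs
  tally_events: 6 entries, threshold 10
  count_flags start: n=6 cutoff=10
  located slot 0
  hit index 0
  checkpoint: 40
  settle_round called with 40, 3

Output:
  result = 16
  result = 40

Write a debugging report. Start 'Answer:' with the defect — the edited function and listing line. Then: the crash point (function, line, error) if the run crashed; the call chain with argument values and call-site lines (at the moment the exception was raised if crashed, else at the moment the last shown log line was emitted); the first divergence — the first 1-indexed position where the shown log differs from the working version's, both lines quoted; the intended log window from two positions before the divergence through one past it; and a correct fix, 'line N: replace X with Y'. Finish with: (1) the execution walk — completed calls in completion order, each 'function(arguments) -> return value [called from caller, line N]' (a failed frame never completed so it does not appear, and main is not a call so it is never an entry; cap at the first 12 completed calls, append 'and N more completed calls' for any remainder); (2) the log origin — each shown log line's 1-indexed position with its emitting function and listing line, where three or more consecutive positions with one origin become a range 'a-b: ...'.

Answer: the defect is in tally_events at line 13.
Core observation: Log line 6 is where behavior first shows: 'checkpoint: 40' appears instead of 'checkpoint: 20'.
Call chain: main -> settle_round(40, 3) (called at line 30).
First divergence: at position 6 the run shows 'checkpoint: 40' where the working version logs 'checkpoint: 20'.
Intended log window:
  4: located slot 0
  5: hit index 0
  6: checkpoint: 20
  7: settle_round called with 20, 3
Execution walk:
  count_flags([10, 8, 9, 7, 4, 11], 10) -> 0  [called from tally_events, line 10]
  tally_events([10, 8, 9, 7, 4, 11], 10) -> 40  [called from main, line 28]
  settle_round(40, 3) -> 16  [called from main, line 30]
Log origins:
  1: emitted by main (line 27)
  2: emitted by tally_events (line 9)
  3: emitted by count_flags (line 2)
  4: emitted by count_flags (line 5)
  5: emitted by tally_events (line 11)
  6: emitted by main (line 29)
  7: emitted by settle_round (line 16)
A correct fix: line 13: replace `4` with `2`.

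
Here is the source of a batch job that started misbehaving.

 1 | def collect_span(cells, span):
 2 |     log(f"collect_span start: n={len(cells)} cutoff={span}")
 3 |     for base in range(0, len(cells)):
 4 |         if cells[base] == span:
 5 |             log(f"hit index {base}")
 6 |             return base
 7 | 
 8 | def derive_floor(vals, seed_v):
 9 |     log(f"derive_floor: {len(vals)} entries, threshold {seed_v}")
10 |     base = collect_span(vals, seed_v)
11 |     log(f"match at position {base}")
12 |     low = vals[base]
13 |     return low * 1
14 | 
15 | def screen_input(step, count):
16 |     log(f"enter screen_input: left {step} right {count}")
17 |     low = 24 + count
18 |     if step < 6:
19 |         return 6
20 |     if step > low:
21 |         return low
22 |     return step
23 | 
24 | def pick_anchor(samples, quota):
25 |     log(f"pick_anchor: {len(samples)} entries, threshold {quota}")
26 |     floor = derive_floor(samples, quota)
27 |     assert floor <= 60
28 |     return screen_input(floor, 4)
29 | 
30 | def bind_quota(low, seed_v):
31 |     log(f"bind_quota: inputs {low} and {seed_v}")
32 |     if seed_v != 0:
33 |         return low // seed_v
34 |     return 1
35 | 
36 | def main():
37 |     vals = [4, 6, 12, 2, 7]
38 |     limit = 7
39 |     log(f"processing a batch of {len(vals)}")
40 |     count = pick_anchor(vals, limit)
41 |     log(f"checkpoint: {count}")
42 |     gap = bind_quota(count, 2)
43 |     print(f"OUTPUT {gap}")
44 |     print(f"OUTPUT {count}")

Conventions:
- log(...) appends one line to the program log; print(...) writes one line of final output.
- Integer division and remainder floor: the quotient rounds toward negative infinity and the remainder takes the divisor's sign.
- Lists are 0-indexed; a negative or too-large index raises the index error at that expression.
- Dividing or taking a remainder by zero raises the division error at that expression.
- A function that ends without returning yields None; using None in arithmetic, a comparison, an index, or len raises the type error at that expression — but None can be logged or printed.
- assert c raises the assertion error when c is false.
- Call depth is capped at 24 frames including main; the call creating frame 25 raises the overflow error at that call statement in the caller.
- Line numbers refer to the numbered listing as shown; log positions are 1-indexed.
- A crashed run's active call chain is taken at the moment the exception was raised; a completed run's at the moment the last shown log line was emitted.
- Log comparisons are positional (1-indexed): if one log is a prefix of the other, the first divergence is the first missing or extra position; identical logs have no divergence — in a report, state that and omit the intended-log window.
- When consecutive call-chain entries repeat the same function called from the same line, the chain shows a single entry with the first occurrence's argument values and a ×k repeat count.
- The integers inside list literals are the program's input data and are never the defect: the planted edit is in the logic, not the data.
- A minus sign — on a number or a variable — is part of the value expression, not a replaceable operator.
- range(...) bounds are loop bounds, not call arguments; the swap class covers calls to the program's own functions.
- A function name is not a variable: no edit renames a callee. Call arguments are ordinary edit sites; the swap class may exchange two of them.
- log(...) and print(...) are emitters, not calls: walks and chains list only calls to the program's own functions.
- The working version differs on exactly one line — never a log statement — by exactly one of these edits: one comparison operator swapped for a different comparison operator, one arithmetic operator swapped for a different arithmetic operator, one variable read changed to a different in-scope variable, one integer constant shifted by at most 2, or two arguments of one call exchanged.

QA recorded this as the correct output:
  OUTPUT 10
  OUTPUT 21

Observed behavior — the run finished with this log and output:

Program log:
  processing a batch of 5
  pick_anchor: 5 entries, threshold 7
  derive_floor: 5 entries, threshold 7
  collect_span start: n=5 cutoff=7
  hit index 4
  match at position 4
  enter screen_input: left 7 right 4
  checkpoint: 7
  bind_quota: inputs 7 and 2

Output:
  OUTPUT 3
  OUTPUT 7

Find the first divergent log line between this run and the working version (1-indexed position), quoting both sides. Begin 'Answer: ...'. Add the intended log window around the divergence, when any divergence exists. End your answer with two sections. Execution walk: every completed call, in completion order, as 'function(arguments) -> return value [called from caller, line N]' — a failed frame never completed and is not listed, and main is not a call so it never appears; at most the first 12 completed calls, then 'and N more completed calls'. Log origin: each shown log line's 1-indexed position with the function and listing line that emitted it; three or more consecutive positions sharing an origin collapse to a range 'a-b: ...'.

Answer: position 7 — the shown line 'enter screen_input: left 7 right 4' should read 'enter screen_input: left 21 right 4'.
Intended log window:
  5: hit index 4
  6: match at position 4
  7: enter screen_input: left 21 right 4
  8: checkpoint: 21
Execution walk:
  collect_span([4, 6, 12, 2, 7], 7) -> 4  [called from derive_floor, line 10]
  derive_floor([4, 6, 12, 2, 7], 7) -> 7  [called from pick_anchor, line 26]
  screen_input(7, 4) -> 7  [called from pick_anchor, line 28]
  pick_anchor([4, 6, 12, 2, 7], 7) -> 7  [called from main, line 40]
  bind_quota(7, 2) -> 3  [called from main, line 42]
Log line origins:
  1: emitted by main (line 39)
  2: emitted by pick_anchor (line 25)
  3: emitted by derive_floor (line 9)
  4: emitted by collect_span (line 2)
  5: emitted by collect_span (line 5)
  6: emitted by derive_floor (line 11)
  7: emitted by screen_input (line 16)
  8: emitted by main (line 41)
  9: emitted by bind_quota (line 31)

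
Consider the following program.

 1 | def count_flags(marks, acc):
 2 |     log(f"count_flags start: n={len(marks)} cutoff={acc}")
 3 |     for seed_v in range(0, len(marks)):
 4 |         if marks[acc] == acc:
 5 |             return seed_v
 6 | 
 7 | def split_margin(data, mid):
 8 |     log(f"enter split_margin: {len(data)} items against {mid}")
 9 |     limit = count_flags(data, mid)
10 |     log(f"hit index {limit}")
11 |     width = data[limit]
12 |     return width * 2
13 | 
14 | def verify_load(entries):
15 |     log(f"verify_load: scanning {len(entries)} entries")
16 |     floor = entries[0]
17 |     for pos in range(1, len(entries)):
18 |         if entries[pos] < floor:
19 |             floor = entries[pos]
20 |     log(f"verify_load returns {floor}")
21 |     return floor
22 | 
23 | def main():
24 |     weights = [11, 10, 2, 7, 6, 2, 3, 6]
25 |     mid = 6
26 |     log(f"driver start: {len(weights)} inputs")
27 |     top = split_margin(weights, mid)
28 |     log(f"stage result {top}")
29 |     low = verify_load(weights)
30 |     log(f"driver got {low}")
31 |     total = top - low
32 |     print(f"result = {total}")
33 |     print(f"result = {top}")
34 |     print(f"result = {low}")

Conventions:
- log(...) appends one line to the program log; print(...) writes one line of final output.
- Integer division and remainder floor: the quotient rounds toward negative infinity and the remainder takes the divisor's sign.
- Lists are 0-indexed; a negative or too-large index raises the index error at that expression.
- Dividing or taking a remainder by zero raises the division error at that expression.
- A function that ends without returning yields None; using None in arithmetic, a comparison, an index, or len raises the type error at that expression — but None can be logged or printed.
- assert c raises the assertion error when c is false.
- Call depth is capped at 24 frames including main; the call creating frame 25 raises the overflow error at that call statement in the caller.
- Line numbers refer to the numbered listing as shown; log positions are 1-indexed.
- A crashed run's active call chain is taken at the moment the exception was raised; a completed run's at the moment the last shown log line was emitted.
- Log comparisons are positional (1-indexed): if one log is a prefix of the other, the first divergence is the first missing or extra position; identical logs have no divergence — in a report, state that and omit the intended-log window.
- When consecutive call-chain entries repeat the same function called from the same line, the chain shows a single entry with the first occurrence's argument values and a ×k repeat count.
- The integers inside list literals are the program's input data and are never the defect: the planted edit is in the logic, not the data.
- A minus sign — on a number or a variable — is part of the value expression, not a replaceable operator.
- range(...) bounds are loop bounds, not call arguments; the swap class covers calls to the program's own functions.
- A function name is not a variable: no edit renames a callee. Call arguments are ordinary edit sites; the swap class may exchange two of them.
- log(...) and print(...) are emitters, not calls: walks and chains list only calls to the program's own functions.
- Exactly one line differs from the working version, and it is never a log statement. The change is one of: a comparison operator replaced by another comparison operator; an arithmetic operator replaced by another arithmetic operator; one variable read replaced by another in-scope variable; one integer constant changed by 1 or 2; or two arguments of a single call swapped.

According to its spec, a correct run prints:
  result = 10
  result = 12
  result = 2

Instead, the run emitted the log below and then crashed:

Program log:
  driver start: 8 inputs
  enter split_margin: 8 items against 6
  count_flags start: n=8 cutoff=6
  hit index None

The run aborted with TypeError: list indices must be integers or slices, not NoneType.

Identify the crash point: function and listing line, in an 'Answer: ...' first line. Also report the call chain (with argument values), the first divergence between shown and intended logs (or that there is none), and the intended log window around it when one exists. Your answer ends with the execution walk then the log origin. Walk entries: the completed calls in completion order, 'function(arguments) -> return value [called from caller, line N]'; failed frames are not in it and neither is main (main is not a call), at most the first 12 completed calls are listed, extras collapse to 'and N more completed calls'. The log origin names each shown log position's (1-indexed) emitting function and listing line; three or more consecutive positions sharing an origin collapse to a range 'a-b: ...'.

Answer: the error was raised in split_margin, line 11.
Key observation: Position 4 is the first bad log line: 'hit index None' should read 'hit index 4'.
Call chain: main -> split_margin([11, 10, 2, 7, 6, 2, 3, 6], 6) (called at line 27).
First divergence: position 4 — shown 'hit index None', intended 'hit index 4'.
Intended log window:
  2: enter split_margin: 8 items against 6
  3: count_flags start: n=8 cutoff=6
  4: hit index 4
  5: stage result 12
Execution walk:
  count_flags([11, 10, 2, 7, 6, 2, 3, 6], 6) -> None  [called from split_margin, line 9]
Log origins:
  1 — main, line 26
  2 — split_margin, line 8
  3 — count_flags, line 2
  4 — split_margin, line 10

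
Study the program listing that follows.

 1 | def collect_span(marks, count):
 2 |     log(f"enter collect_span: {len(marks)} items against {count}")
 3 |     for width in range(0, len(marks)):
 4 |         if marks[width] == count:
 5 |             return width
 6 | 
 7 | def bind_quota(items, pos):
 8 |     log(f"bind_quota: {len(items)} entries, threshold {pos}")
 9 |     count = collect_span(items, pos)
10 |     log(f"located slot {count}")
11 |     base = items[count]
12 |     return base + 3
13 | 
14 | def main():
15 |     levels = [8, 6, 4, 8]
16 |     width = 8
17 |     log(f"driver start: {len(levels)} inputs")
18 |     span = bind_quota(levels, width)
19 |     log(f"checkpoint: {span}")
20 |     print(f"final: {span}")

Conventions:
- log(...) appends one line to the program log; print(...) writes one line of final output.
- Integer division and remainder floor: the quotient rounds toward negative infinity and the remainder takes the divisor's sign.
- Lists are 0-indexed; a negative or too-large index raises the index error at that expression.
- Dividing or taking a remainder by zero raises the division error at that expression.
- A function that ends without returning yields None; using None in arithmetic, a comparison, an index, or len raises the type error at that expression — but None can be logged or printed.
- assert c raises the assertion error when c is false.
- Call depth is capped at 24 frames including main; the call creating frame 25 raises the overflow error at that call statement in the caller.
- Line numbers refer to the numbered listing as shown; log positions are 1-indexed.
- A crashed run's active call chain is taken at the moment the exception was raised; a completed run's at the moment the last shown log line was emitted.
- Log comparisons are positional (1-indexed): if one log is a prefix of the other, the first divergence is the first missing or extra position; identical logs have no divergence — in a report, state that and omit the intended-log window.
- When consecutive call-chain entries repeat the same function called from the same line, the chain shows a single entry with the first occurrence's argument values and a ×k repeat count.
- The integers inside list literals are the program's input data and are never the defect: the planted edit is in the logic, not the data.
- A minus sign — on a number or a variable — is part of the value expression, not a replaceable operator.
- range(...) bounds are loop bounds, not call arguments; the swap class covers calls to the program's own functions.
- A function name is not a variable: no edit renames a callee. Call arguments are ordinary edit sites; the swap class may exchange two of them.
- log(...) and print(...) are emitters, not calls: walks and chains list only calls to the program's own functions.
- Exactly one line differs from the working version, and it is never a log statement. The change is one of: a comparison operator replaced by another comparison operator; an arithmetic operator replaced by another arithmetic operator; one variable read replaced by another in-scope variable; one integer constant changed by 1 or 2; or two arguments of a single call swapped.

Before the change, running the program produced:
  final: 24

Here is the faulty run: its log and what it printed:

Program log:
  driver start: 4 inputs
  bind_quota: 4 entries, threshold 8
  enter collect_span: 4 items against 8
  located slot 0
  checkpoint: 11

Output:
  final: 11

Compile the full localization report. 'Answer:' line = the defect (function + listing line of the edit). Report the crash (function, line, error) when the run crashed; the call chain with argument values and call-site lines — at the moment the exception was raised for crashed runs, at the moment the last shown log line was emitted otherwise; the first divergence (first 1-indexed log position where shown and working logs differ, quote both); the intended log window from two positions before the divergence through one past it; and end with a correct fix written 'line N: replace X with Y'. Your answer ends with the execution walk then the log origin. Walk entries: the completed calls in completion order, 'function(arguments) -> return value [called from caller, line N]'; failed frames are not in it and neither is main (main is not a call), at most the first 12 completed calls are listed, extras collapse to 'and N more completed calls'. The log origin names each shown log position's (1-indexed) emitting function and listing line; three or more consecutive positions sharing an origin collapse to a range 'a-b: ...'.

Answer: the defect is in bind_quota at line 12.
Key observation: Log line 5 is where behavior first shows: 'checkpoint: 11' appears instead of 'checkpoint: 24'.
Call chain: main.
First divergence: position 5 — shown 'checkpoint: 11', intended 'checkpoint: 24'.
Intended log window:
  3: enter collect_span: 4 items against 8
  4: located slot 0
  5: checkpoint: 24
Execution walk:
  collect_span([8, 6, 4, 8], 8) -> 0  [called from bind_quota, line 9]
  bind_quota([8, 6, 4, 8], 8) -> 11  [called from main, line 18]
Origin of each log line:
  1 — main, line 17
  2 — bind_quota, line 8
  3 — collect_span, line 2
  4 — bind_quota, line 10
  5 — main, line 19
A correct fix: line 12: replace `+` with `*`.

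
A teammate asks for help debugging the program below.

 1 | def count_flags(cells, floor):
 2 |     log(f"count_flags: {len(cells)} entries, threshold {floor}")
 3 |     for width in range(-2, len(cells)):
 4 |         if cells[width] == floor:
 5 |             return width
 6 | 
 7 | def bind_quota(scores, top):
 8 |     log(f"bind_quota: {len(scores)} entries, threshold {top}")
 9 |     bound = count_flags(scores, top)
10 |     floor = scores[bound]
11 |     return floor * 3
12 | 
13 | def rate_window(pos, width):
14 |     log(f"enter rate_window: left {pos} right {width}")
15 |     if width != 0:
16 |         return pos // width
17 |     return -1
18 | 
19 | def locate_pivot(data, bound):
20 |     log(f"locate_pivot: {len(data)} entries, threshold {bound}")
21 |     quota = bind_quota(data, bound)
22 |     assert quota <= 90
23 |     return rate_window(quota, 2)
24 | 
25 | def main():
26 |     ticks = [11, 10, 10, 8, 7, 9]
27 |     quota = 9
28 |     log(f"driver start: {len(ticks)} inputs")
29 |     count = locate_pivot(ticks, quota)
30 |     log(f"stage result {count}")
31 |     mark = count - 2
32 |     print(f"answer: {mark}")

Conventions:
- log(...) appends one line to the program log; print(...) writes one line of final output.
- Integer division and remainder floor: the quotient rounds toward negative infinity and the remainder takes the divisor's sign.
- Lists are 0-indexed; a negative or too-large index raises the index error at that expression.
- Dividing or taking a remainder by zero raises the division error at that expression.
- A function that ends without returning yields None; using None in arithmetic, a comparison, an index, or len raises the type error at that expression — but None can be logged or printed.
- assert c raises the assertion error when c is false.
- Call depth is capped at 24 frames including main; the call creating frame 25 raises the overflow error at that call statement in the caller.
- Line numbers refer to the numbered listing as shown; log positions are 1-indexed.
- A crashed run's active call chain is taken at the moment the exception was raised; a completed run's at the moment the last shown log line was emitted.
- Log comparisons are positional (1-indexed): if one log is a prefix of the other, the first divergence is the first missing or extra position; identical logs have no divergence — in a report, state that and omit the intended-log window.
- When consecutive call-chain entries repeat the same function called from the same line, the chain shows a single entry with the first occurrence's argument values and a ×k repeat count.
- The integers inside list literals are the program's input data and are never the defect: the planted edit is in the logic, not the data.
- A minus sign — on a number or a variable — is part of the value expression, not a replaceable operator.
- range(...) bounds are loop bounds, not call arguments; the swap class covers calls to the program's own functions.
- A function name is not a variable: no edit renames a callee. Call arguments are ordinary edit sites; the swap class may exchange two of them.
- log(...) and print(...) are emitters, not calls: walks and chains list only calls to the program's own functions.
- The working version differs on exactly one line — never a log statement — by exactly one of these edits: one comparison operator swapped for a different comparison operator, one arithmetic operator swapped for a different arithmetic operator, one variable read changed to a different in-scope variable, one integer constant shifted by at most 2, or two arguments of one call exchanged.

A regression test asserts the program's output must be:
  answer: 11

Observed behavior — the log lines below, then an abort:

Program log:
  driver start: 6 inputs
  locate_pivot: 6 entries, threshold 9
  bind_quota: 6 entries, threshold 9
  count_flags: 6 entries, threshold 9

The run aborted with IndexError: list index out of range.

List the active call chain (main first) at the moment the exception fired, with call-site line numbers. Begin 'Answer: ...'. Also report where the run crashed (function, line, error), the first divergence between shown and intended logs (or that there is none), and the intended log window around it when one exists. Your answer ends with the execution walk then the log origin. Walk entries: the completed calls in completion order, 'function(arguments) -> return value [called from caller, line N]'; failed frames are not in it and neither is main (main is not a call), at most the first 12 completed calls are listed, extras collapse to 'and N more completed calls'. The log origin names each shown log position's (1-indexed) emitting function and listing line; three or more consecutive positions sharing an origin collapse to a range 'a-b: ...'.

Answer: main -> locate_pivot (called at line 29) -> bind_quota (called at line 21) -> count_flags (called at line 9).
Core observation: The shown log is a 4-line prefix of the intended one, whose next entry is 'enter rate_window: left 27 right 2'.
Crash: count_flags, line 4, IndexError.
First divergence: position 5 — the faulty run's log ends after 4 lines; the working version continues with 'enter rate_window: left 27 right 2'.
Intended log window:
  3: bind_quota: 6 entries, threshold 9
  4: count_flags: 6 entries, threshold 9
  5: enter rate_window: left 27 right 2
  6: stage result 13
Execution walk:
  (no call completed)
Log origins:
  1 — main, line 28
  2 — locate_pivot, line 20
  3 — bind_quota, line 8
  4 — count_flags, line 2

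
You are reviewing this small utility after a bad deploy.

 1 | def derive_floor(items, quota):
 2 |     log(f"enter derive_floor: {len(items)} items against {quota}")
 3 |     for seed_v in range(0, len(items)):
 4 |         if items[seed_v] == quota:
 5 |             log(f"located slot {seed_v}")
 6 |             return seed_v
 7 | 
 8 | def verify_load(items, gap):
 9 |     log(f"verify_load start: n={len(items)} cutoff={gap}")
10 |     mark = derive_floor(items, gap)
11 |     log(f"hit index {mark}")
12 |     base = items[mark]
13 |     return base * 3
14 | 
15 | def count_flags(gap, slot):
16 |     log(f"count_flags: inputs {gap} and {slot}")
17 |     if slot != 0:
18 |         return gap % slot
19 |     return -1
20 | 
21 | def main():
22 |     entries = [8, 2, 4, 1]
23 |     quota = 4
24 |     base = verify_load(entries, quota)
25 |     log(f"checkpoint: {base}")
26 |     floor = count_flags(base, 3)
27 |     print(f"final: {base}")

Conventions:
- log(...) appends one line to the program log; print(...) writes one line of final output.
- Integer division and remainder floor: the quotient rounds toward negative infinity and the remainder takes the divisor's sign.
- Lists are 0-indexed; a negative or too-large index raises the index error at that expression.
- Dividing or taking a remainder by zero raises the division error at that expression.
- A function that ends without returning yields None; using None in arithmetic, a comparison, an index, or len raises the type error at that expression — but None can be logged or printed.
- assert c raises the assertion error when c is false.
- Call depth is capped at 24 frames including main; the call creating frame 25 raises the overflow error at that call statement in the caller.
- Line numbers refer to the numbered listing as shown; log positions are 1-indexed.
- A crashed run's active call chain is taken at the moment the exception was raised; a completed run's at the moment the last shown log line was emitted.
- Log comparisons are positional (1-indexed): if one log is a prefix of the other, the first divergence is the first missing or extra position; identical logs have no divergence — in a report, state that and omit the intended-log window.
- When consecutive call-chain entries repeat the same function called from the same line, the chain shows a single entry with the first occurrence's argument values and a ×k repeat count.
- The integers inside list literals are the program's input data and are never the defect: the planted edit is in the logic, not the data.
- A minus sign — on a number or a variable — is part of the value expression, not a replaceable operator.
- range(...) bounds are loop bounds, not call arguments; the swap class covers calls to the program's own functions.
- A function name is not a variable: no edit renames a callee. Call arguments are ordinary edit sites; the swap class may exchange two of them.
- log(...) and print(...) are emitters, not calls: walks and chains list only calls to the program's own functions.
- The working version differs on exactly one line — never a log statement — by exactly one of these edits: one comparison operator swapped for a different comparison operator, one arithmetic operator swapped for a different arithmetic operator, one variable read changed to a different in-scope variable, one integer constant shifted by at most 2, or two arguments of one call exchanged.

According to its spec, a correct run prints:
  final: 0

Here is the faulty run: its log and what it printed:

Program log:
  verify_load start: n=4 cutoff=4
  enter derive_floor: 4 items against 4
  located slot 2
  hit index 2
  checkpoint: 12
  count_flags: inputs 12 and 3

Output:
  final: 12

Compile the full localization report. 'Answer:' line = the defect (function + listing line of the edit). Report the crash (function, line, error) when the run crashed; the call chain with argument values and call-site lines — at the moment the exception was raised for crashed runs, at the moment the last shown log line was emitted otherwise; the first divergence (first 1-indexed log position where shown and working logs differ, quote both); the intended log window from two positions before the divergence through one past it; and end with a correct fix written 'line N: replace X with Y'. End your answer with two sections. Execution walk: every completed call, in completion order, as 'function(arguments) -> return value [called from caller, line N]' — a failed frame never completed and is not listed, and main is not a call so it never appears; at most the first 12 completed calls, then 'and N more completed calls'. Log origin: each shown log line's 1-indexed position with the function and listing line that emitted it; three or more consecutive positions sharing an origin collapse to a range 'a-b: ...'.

Answer: the defect is in main at line 27.
Key fact: Log streams are identical — the defect surfaces only in the printed output.
Call chain: main -> count_flags(12, 3) (called at line 26).
First divergence: none (the log streams are identical).
Execution walk:
  derive_floor([8, 2, 4, 1], 4) -> 2  [called from verify_load, line 10]
  verify_load([8, 2, 4, 1], 4) -> 12  [called from main, line 24]
  count_flags(12, 3) -> 0  [called from main, line 26]
Origin of each log line:
  1: emitted by verify_load (line 9)
  2: emitted by derive_floor (line 2)
  3: emitted by derive_floor (line 5)
  4: emitted by verify_load (line 11)
  5: emitted by main (line 25)
  6: emitted by count_flags (line 16)
A correct fix: line 27: replace `base` with `floor`.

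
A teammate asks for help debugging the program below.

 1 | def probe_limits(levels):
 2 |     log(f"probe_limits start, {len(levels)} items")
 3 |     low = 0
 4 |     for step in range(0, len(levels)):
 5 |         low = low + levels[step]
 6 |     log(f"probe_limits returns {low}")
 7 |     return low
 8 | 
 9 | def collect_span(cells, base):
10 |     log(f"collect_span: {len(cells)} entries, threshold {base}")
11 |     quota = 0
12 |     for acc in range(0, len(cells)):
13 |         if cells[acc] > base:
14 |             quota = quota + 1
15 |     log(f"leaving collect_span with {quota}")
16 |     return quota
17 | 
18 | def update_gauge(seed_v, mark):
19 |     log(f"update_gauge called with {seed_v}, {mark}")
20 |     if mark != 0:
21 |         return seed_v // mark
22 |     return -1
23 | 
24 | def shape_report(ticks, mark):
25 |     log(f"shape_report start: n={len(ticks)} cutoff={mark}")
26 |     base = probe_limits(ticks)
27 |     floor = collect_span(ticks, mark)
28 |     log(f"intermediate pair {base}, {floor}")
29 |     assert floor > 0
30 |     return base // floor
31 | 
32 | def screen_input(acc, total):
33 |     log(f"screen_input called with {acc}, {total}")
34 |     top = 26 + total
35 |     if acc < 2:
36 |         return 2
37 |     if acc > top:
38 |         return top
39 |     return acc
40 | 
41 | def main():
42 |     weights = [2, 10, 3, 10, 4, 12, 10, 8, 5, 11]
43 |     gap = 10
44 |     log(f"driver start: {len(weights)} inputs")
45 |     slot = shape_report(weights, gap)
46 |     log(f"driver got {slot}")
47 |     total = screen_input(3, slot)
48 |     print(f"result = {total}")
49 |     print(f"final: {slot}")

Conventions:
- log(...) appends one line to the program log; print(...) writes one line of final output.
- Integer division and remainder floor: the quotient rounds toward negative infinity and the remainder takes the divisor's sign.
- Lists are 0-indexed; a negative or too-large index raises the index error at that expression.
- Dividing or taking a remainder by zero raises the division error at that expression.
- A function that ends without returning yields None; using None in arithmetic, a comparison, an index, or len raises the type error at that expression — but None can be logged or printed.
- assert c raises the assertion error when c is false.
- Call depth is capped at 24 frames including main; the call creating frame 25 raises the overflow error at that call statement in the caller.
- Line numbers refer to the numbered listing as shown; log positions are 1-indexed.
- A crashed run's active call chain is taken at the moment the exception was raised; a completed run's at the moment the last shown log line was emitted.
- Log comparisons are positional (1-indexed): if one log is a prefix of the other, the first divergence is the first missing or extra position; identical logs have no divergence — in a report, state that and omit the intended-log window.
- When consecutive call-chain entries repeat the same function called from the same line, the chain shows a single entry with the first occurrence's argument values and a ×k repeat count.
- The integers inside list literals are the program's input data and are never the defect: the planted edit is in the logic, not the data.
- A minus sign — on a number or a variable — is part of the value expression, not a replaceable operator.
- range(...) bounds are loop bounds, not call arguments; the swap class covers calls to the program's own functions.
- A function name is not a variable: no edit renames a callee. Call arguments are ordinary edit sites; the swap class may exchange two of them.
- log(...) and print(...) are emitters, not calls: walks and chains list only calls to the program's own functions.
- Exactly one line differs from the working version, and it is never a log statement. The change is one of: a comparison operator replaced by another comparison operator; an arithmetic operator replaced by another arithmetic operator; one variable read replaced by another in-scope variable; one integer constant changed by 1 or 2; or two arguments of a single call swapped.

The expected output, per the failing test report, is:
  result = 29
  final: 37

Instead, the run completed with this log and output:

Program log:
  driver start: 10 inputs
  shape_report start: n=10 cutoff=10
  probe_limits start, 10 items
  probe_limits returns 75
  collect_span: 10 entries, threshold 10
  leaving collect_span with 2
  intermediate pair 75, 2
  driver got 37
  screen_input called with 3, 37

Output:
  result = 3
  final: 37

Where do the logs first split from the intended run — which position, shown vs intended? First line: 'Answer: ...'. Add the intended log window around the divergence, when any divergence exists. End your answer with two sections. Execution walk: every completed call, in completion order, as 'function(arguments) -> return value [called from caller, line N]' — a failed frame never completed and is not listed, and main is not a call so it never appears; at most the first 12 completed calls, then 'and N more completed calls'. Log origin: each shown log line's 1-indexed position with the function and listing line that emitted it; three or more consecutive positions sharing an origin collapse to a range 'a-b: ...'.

Answer: position 9; shown 'screen_input called with 3, 37' vs intended 'screen_input called with 37, 3'.
Intended log window:
  7: intermediate pair 75, 2
  8: driver got 37
  9: screen_input called with 37, 3
Execution walk:
  probe_limits([2, 10, 3, 10, 4, 12, 10, 8, 5, 11]) -> 75  [called from shape_report, line 26]
  collect_span([2, 10, 3, 10, 4, 12, 10, 8, 5, 11], 10) -> 2  [called from shape_report, line 27]
  shape_report([2, 10, 3, 10, 4, 12, 10, 8, 5, 11], 10) -> 37  [called from main, line 45]
  screen_input(3, 37) -> 3  [called from main, line 47]
Log origin:
  1: logged in main at line 44
  2: logged in shape_report at line 25
  3: logged in probe_limits at line 2
  4: logged in probe_limits at line 6
  5: logged in collect_span at line 10
  6: logged in collect_span at line 15
  7: logged in shape_report at line 28
  8: logged in main at line 46
  9: logged in screen_input at line 33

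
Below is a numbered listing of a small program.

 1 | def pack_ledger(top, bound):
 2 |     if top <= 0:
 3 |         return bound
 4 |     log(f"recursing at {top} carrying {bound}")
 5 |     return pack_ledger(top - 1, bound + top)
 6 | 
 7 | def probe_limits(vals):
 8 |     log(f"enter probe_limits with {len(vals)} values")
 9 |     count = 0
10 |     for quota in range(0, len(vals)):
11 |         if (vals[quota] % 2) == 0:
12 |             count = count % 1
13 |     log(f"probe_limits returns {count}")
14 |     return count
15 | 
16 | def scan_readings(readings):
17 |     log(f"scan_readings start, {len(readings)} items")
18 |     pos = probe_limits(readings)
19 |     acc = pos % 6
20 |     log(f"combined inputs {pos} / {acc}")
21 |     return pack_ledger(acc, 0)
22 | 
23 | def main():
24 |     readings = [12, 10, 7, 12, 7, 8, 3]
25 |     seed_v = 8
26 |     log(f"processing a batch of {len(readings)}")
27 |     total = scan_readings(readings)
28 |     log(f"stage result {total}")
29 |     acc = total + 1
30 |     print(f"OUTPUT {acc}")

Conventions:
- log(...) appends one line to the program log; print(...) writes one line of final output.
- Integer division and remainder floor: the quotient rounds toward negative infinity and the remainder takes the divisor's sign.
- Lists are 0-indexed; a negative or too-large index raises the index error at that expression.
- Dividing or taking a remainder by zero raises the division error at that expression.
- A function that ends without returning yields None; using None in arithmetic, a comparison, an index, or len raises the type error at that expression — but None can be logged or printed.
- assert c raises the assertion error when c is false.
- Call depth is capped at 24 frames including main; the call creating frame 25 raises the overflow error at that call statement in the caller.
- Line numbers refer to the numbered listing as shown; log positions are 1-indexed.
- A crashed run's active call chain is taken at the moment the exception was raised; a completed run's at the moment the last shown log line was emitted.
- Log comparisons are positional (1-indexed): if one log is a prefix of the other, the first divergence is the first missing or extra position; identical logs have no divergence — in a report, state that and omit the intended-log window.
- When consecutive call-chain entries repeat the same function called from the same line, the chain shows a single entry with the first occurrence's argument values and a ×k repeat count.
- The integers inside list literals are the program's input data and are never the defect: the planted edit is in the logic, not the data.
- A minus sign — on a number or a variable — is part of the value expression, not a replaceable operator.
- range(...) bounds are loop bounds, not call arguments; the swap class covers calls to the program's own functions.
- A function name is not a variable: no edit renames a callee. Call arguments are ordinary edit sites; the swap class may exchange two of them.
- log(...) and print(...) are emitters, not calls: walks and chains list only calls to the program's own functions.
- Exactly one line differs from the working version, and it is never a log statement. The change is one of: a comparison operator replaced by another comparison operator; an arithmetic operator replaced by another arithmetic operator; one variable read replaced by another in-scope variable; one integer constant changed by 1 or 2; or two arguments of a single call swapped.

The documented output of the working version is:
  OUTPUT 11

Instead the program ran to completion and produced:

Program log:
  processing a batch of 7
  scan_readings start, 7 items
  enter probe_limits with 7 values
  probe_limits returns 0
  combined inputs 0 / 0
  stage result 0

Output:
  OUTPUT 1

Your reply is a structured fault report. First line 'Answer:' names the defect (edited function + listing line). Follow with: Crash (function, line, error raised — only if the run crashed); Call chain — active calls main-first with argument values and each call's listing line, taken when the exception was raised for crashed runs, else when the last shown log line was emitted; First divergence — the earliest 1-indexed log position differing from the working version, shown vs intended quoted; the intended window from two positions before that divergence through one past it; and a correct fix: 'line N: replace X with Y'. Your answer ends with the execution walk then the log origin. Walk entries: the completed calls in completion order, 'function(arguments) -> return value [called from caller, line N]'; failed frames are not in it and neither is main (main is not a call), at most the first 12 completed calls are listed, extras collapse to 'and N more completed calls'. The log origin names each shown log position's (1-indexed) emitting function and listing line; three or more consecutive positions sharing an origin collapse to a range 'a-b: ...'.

Answer: the defect is in probe_limits at line 12.
The tell: Position 4 is the first bad log line: 'probe_limits returns 0' should read 'probe_limits returns 4'.
Call chain: main.
First divergence: position 4 — the shown line 'probe_limits returns 0' should read 'probe_limits returns 4'.
Intended log window:
  2: scan_readings start, 7 items
  3: enter probe_limits with 7 values
  4: probe_limits returns 4
  5: combined inputs 4 / 4
Execution walk:
  probe_limits([12, 10, 7, 12, 7, 8, 3]) -> 0  [called from scan_readings, line 18]
  pack_ledger(0, 0) -> 0  [called from scan_readings, line 21]
  scan_readings([12, 10, 7, 12, 7, 8, 3]) -> 0  [called from main, line 27]
Log origins:
  1: logged in main at line 26
  2: logged in scan_readings at line 17
  3: logged in probe_limits at line 8
  4: logged in probe_limits at line 13
  5: logged in scan_readings at line 20
  6: logged in main at line 28
A correct fix: line 12: replace `%` with `+`.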